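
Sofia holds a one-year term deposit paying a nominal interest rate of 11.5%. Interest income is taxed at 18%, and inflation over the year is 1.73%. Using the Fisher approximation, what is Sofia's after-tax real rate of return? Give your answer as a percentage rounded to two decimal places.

7.70%

After-tax nominal return = 11.5% × (1 − 0.18) = 9.4300%.
r ≈ 9.4300% − 1.73% → 7.70%.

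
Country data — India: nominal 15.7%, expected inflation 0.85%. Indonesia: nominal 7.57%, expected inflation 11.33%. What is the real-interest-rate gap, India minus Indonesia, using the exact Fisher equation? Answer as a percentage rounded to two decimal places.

18.10%

India: (1 + 0.1570)/(1 + 0.0085) − 1 = 14.7248%
Indonesia: (1 + 0.0757)/(1 + 0.1133) − 1 = -3.3773%
Differential = 14.7248% − (-3.3773%) = 18.1022% → 18.10%.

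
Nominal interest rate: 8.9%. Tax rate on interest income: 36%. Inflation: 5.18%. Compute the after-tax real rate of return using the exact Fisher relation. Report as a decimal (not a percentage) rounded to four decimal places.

0.0049

After-tax nominal return = 8.9% × (1 − 0.36) = 5.6960%.
1 + r = 1.05696 / 1.05180 = 1.004906
After-tax real rate = 1.004906 − 1 → 0.0049.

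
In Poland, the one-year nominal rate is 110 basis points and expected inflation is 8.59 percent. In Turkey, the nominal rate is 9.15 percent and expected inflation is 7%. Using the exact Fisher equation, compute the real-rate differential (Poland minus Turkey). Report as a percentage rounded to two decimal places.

Poland: (1 + 0.0110)/(1 + 0.0859) − 1 = -6.8975%
Turkey: (1 + 0.0915)/(1 + 0.0700) − 1 = 2.0093%
Differential = -6.8975% − 2.0093% = -8.9069% → -8.91%.

-8.91%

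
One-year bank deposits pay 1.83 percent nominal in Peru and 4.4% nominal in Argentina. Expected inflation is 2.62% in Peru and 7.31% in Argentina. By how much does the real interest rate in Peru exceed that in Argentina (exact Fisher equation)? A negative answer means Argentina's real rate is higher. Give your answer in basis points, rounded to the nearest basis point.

194 basis points

Peru: (1 + 0.0183)/(1 + 0.0262) − 1 = -0.7698%
Argentina: (1 + 0.0440)/(1 + 0.0731) − 1 = -2.7118%
Differential = -0.7698% − (-2.7118%) = 1.9419% → 194 basis points.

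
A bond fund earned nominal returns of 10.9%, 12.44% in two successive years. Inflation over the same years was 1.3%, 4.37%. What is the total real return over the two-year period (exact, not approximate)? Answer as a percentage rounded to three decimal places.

17.942%

Nominal growth factor = 1.1090 × 1.1244 = 1.246960
Price-level growth factor = 1.0130 × 1.0437 = 1.057268
Real growth factor = 1.246960 / 1.057268 = 1.179417
Total real return = 1.179417 − 1 → 17.942%.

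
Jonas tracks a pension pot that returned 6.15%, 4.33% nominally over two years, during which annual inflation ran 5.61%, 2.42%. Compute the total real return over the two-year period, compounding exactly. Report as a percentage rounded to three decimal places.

Compound the nominal returns: 1.0615 × 1.0433 = 1.107463.
Compound inflation: 1.0561 × 1.0242 = 1.081658.
Deflate: 1.107463 / 1.081658 = 1.023857.
Total real return = 1.023857 − 1 → 2.386%.

2.386%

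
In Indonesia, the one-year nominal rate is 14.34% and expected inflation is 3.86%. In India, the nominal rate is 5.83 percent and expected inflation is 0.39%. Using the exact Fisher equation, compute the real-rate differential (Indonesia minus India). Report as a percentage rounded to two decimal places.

4.67%

Indonesia: (1 + 0.1434)/(1 + 0.0386) − 1 = 10.0905%
India: (1 + 0.0583)/(1 + 0.0039) − 1 = 5.4189%
Differential = 10.0905% − 5.4189% = 4.6716% → 4.67%.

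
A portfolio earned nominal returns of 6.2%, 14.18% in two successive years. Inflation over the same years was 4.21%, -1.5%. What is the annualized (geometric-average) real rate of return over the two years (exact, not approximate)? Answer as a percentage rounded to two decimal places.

8.69%

Compound the nominal returns: 1.0620 × 1.1418 = 1.21259160.
Compound inflation: 1.0421 × 0.9850 = 1.02646850.
Deflate: 1.21259160 / 1.02646850 = 1.18132373.
Annualized real rate = 1.18132373^(1/2) − 1 = 8.6887% → 8.69%.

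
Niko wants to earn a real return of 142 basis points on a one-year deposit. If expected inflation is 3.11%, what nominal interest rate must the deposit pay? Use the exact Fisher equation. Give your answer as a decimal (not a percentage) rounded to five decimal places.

0.04574

(1 + i) = (1 + r)(1 + π) = 1.01420 × 1.03110 = 1.04574162
i = 1.04574162 − 1, so the required nominal rate is 0.04574.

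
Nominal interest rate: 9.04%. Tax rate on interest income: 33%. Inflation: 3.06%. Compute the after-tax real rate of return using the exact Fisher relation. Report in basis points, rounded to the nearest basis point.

After-tax nominal return = 9.04% × (1 − 0.33) = 6.0568%.
1 + r = 1.060568 / 1.03060 = 1.029078
After-tax real rate = 1.029078 − 1 → 291 basis points.

291 basis points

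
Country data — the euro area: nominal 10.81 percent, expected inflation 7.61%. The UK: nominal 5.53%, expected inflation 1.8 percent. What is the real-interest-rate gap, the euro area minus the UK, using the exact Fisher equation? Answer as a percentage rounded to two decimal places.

The euro area: (1 + 0.1081)/(1 + 0.0761) − 1 = 2.9737%
The UK: (1 + 0.0553)/(1 + 0.0180) − 1 = 3.6640%
Differential = 2.9737% − 3.6640% = -0.6903% → -0.69%.

-0.69%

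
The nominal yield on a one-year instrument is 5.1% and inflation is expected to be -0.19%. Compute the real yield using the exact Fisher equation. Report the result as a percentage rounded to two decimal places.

By the Fisher identity, 1 + r = (1 + i)/(1 + π).
1 + r = 1.05100 / 0.99810 = 1.053001
r = 1.053001 − 1 = 5.3001%, i.e. 5.30%.

5.30%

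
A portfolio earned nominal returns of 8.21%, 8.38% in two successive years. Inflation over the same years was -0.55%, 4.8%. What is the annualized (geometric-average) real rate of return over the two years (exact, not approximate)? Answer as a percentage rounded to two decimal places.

6.08%

Nominal growth factor = 1.0821 × 1.0838 = 1.17277998
Price-level growth factor = 0.9945 × 1.0480 = 1.04223600
Real growth factor = 1.17277998 / 1.04223600 = 1.12525376
Annualized real rate = 1.12525376^(1/2) − 1 = 6.0780% → 6.08%.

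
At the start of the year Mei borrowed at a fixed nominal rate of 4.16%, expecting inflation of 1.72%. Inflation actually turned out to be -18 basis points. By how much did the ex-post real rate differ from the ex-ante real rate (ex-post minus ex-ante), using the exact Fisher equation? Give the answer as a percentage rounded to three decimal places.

1.949%

Ex-ante: (1 + 0.0416)/(1 + 0.0172) − 1 = 2.3987%
Ex-post: (1 + 0.0416)/(1 − 0.0018) − 1 = 4.3478%
Difference (ex-post − ex-ante) = 1.9491% → 1.949%.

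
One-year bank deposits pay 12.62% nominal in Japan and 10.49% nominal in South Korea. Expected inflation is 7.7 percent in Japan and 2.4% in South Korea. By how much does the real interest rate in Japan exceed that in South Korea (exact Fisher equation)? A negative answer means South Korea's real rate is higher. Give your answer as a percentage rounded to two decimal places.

Japan: (1 + 0.1262)/(1 + 0.0770) − 1 = 4.5682%
South Korea: (1 + 0.1049)/(1 + 0.0240) − 1 = 7.9004%
Differential = 4.5682% − 7.9004% = -3.3321% → -3.33%.

-3.33%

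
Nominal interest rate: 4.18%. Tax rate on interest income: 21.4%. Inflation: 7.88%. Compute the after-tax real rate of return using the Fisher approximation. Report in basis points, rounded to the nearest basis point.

After-tax nominal return = 4.18% × (1 − 0.214) = 3.28548%.
r ≈ 3.28548% − 7.88% → -459 basis points.

-459 basis points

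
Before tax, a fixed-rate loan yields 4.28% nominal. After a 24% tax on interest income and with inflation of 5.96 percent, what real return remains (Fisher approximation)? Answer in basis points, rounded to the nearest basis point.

-271 basis points

After-tax nominal return = 4.28% × (1 − 0.24) = 3.2528%.
r ≈ 3.2528% − 5.96% → -271 basis points.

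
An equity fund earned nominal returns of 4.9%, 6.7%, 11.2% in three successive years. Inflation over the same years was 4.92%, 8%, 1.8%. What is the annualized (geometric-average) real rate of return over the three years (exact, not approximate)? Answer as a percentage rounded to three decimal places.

Nominal growth factor = 1.0490 × 1.0670 × 1.1120 = 1.24464270
Price-level growth factor = 1.0492 × 1.0800 × 1.0180 = 1.15353245
Real growth factor = 1.24464270 / 1.15353245 = 1.07898369
Annualized real rate = 1.07898369^(1/3) − 1 = 2.5664% → 2.566%.

2.566%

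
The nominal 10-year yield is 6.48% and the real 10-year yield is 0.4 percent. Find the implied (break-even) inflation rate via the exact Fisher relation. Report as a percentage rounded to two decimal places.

6.06%

(1 + π) = (1 + i)/(1 + r) = 1.06480 / 1.00400 = 1.060558
Break-even inflation = 1.060558 − 1 → 6.06%.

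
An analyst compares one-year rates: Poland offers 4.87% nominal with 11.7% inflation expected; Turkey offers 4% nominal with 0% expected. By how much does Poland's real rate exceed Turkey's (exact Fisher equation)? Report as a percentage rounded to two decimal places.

-10.11%

Poland: (1 + 0.0487)/(1 + 0.1170) − 1 = -6.1146%
Turkey: (1 + 0.0400)/(1 + 0.0000) − 1 = 4.0000%
Differential = -6.1146% − 4.0000% = -10.1146% → -10.11%.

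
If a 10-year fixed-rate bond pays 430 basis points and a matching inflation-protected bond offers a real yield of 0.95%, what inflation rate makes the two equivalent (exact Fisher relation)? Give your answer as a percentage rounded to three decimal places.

(1 + π) = (1 + i)/(1 + r) = 1.04300 / 1.00950 = 1.0331847
Break-even inflation = 1.0331847 − 1 → 3.318%.

3.318%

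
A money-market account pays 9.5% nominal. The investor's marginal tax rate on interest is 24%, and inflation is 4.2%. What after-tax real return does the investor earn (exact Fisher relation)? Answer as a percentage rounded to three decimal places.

2.898%

After-tax nominal return = 9.5% × (1 − 0.24) = 7.2200%.
1 + r = 1.07220 / 1.04200 = 1.028983
After-tax real rate = 1.028983 − 1 → 2.898%.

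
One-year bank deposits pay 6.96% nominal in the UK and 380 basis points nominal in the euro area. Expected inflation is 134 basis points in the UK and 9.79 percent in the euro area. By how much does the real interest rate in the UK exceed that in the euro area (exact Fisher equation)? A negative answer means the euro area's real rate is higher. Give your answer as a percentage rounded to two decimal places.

The UK: (1 + 0.0696)/(1 + 0.0134) − 1 = 5.5457%
The euro area: (1 + 0.0380)/(1 + 0.0979) − 1 = -5.4559%
Differential = 5.5457% − (-5.4559%) = 11.0016% → 11.00%.

11.00%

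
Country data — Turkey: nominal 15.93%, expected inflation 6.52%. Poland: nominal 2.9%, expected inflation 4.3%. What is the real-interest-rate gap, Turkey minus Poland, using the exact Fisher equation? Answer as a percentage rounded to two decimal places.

10.18%

Turkey: (1 + 0.1593)/(1 + 0.0652) − 1 = 8.8340%
Poland: (1 + 0.0290)/(1 + 0.0430) − 1 = -1.3423%
Differential = 8.8340% − (-1.3423%) = 10.1763% → 10.18%.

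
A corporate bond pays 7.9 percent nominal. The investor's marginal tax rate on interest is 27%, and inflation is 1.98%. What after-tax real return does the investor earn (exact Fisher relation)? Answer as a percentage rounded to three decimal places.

3.713%

After-tax nominal return = 7.9% × (1 − 0.27) = 5.7670%.
1 + r = 1.05767 / 1.01980 = 1.0371347
After-tax real rate = 1.0371347 − 1 → 3.713%.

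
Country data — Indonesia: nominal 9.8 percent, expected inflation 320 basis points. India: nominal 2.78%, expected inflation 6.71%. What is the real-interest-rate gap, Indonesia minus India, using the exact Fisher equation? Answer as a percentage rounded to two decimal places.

Indonesia: (1 + 0.0980)/(1 + 0.0320) − 1 = 6.3953%
India: (1 + 0.0278)/(1 + 0.0671) − 1 = -3.6829%
Differential = 6.3953% − (-3.6829%) = 10.0782% → 10.08%.

10.08%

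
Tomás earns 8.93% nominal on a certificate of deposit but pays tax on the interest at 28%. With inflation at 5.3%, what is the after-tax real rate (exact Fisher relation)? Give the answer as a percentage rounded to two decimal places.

After-tax nominal return = 8.93% × (1 − 0.28) = 6.4296%.
1 + r = 1.064296 / 1.05300 = 1.010727
After-tax real rate = 1.010727 − 1 → 1.07%.

1.07%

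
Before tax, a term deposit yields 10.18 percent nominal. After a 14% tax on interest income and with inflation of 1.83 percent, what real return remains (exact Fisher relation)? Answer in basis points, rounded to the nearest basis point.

680 basis points

After-tax nominal return = 10.18% × (1 − 0.14) = 8.7548%.
1 + r = 1.087548 / 1.01830 = 1.068004
After-tax real rate = 1.068004 − 1 → 680 basis points.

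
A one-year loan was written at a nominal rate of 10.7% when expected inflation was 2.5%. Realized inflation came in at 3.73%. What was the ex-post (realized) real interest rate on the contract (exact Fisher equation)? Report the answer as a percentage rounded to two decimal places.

Ex-post: (1 + 0.1070)/(1 + 0.0373) − 1 = 6.7194%
So the realized real rate is 6.72%.

6.72%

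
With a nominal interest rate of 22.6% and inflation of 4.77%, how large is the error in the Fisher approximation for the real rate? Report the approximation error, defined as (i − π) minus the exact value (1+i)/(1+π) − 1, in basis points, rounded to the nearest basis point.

Approximate: r ≈ 22.600% − 4.770% = 17.8300%
Exact: (1 + 0.2260)/(1 + 0.0477) − 1 = 17.0182%
Error = 17.8300% − 17.0182% = 0.8118% → 81 basis points.

81 basis points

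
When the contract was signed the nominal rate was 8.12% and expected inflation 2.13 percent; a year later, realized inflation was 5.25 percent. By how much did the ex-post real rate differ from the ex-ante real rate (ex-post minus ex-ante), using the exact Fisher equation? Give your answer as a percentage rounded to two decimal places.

-3.14%

Ex-ante: (1 + 0.0812)/(1 + 0.0213) − 1 = 5.8651%
Ex-post: (1 + 0.0812)/(1 + 0.0525) − 1 = 2.7268%
Difference (ex-post − ex-ante) = -3.1382% → -3.14%.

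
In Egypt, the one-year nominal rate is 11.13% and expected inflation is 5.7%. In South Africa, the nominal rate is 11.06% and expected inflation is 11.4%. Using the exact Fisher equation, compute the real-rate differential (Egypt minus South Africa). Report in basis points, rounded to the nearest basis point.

544 basis points

Egypt: (1 + 0.1113)/(1 + 0.0570) − 1 = 5.1372%
South Africa: (1 + 0.1106)/(1 + 0.1140) − 1 = -0.3052%
Differential = 5.1372% − (-0.3052%) = 5.4424% → 544 basis points.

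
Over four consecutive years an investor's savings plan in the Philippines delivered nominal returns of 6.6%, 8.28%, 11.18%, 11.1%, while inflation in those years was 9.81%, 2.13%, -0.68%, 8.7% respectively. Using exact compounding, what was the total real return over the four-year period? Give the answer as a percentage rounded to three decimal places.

17.756%

Nominal growth factor = 1.0660 × 1.0828 × 1.1118 × 1.1110 = 1.425759
Price-level growth factor = 1.0981 × 1.0213 × 0.9932 × 1.0870 = 1.210770
Real growth factor = 1.425759 / 1.210770 = 1.177564
Total real return = 1.177564 − 1 → 17.756%.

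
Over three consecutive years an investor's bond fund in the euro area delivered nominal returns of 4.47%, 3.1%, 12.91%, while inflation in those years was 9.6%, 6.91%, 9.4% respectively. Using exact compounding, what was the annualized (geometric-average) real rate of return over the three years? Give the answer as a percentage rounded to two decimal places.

-1.74%

Compound the nominal returns: 1.0447 × 1.0310 × 1.1291 = 1.21613746.
Compound inflation: 1.0960 × 1.0691 × 1.0940 = 1.28187656.
Deflate: 1.21613746 / 1.28187656 = 0.94871652.
Annualized real rate = 0.94871652^(1/3) − 1 = -1.7395% → -1.74%.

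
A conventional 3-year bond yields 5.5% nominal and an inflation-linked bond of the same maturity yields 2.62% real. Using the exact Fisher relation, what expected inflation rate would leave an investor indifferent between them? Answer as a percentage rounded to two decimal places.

(1 + π) = (1 + i)/(1 + r) = 1.05500 / 1.02620 = 1.028065
Break-even inflation = 1.028065 − 1 → 2.81%.

2.81%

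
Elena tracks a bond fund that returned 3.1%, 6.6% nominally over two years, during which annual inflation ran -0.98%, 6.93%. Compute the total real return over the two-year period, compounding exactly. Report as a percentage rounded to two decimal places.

3.80%

Compound the nominal returns: 1.0310 × 1.0660 = 1.099046.
Compound inflation: 0.9902 × 1.0693 = 1.058821.
Deflate: 1.099046 / 1.058821 = 1.037991.
Total real return = 1.037991 − 1 → 3.80%.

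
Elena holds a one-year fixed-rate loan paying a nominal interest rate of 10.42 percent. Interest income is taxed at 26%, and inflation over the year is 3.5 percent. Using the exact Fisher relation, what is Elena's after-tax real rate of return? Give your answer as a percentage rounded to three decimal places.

4.068%

After-tax nominal return = 10.42% × (1 − 0.26) = 7.7108%.
1 + r = 1.077108 / 1.03500 = 1.040684
After-tax real rate = 1.040684 − 1 → 4.068%.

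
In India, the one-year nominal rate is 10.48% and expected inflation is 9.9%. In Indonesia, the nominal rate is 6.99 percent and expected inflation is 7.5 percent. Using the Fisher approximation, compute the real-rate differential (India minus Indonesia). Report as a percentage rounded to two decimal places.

1.09%

India: 10.48% − 9.9% = 0.580%
Indonesia: 6.99% − 7.5% = -0.510%
Differential = 1.090% → 1.09%.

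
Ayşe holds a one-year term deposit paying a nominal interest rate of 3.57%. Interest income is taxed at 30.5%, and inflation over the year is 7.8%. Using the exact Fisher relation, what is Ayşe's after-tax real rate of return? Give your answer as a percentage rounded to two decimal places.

-4.93%

After-tax nominal return = 3.57% × (1 − 0.305) = 2.48115%.
1 + r = 1.0248115 / 1.07800 = 0.950660
After-tax real rate = 0.950660 − 1 → -4.93%.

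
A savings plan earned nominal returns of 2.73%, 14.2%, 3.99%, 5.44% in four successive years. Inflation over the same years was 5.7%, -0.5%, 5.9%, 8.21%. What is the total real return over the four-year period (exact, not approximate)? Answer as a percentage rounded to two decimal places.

6.73%

Compound the nominal returns: 1.0273 × 1.1420 × 1.0399 × 1.0544 = 1.286354.
Compound inflation: 1.0570 × 0.9950 × 1.0590 × 1.0821 = 1.205206.
Deflate: 1.286354 / 1.205206 = 1.067331.
Total real return = 1.067331 − 1 → 6.73%.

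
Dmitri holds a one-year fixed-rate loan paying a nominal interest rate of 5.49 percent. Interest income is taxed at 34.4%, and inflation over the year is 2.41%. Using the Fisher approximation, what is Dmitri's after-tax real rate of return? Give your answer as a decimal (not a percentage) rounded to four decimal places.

After-tax nominal return = 5.49% × (1 − 0.344) = 3.60144%.
r ≈ 3.60144% − 2.41% → 0.0119.

0.0119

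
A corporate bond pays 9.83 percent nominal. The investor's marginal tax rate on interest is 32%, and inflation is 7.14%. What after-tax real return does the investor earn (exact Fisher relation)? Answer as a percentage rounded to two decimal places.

-0.43%

After-tax nominal return = 9.83% × (1 − 0.32) = 6.6844%.
1 + r = 1.066844 / 1.07140 = 0.995748
After-tax real rate = 0.995748 − 1 → -0.43%.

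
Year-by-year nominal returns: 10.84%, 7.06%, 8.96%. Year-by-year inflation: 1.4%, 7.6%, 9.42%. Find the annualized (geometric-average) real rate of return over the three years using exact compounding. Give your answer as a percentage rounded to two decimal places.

Compound the nominal returns: 1.1084 × 1.0706 × 1.0896 = 1.29297715.
Compound inflation: 1.0140 × 1.0760 × 1.0942 = 1.19384223.
Deflate: 1.29297715 / 1.19384223 = 1.08303855.
Annualized real rate = 1.08303855^(1/3) − 1 = 2.6947% → 2.69%.

2.69%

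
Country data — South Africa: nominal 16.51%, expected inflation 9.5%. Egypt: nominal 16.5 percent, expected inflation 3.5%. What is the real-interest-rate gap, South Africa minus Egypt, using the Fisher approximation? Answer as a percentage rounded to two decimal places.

-5.99%

South Africa: 16.51% − 9.5% = 7.010%
Egypt: 16.5% − 3.5% = 13.000%
Differential = -5.990% → -5.99%.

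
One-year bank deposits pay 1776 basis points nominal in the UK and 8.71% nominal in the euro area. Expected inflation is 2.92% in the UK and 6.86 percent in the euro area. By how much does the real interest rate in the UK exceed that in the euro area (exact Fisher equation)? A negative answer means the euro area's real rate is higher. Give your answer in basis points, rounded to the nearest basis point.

1269 basis points

The UK: (1 + 0.1776)/(1 + 0.0292) − 1 = 14.4190%
The euro area: (1 + 0.0871)/(1 + 0.0686) − 1 = 1.7312%
Differential = 14.4190% − 1.7312% = 12.6877% → 1269 basis points.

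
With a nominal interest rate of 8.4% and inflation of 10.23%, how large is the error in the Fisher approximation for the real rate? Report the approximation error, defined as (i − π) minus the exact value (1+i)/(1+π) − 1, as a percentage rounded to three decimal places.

-0.170%

Approximate: r ≈ 8.400% − 10.230% = -1.8300%
Exact: (1 + 0.0840)/(1 + 0.1023) − 1 = -1.6602%
Error = -1.8300% − (-1.6602%) = -0.1698% → -0.170%.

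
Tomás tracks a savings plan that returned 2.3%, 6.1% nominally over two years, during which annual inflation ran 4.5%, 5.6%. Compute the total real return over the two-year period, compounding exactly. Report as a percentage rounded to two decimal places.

-1.64%

Compound the nominal returns: 1.0230 × 1.0610 = 1.085403.
Compound inflation: 1.0450 × 1.0560 = 1.103520.
Deflate: 1.085403 / 1.103520 = 0.983583.
Total real return = 0.983583 − 1 → -1.64%.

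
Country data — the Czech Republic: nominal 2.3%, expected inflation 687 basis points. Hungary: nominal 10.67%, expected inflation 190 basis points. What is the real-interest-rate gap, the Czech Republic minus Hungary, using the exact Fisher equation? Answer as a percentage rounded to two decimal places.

-12.88%

The Czech Republic: (1 + 0.0230)/(1 + 0.0687) − 1 = -4.2762%
Hungary: (1 + 0.1067)/(1 + 0.0190) − 1 = 8.6065%
Differential = -4.2762% − 8.6065% = -12.8827% → -12.88%.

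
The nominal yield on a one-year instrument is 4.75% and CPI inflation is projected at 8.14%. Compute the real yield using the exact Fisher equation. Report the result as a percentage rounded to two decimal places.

-3.13%

By the Fisher identity, 1 + r = (1 + i)/(1 + π).
1 + r = 1.04750 / 1.08140 = 0.968652
r = 0.968652 − 1 = -3.1348%, i.e. -3.13%.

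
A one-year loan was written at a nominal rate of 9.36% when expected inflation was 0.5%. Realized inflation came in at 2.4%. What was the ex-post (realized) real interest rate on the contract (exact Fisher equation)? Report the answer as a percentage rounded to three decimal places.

Ex-post: (1 + 0.0936)/(1 + 0.0240) − 1 = 6.7969%
So the realized real rate is 6.797%.

6.797%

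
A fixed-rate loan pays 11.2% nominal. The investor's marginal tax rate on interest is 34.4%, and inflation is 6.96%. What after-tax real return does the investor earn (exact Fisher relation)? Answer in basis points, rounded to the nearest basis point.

36 basis points

After-tax nominal return = 11.2% × (1 − 0.344) = 7.3472%.
1 + r = 1.073472 / 1.06960 = 1.003620
After-tax real rate = 1.003620 − 1 → 36 basis points.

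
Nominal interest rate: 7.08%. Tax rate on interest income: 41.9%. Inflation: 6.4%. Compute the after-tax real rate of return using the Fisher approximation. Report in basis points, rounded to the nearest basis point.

-229 basis points

After-tax nominal return = 7.08% × (1 − 0.419) = 4.11348%.
r ≈ 4.11348% − 6.4% → -229 basis points.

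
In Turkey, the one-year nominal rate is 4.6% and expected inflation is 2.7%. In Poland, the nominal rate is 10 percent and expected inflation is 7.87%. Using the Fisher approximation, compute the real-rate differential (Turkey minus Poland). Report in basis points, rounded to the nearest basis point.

-23 basis points

Turkey: 4.6% − 2.7% = 1.900%
Poland: 10% − 7.87% = 2.130%
Differential = -0.230% → -23 basis points.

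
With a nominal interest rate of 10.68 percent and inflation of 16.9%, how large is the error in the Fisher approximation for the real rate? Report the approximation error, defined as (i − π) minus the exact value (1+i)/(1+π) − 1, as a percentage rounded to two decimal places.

Approximate: r ≈ 10.680% − 16.900% = -6.2200%
Exact: (1 + 0.1068)/(1 + 0.1690) − 1 = -5.3208%
Error = -6.2200% − (-5.3208%) = -0.8992% → -0.90%.

-0.90%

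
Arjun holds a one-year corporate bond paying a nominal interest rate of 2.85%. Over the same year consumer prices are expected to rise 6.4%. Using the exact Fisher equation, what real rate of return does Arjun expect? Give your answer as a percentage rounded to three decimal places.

By the Fisher equation, 1 + r = (1 + i)/(1 + π).
1 + r = 1.02850 / 1.06400 = 0.9666353
r = 0.9666353 − 1 = -3.33647%, i.e. -3.336%.

-3.336%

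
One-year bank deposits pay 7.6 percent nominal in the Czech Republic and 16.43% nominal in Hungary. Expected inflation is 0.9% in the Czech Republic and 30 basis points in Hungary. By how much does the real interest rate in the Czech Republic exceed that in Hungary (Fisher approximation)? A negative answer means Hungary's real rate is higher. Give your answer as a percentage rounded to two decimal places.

The Czech Republic: 7.6% − 0.9% = 6.700%
Hungary: 16.43% − 0.3% = 16.130%
Differential = -9.430% → -9.43%.

-9.43%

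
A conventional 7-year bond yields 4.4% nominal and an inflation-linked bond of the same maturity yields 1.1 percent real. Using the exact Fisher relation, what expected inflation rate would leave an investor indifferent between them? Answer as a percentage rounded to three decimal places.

(1 + π) = (1 + i)/(1 + r) = 1.04400 / 1.01100 = 1.032641
Break-even inflation = 1.032641 − 1 → 3.264%.

3.264%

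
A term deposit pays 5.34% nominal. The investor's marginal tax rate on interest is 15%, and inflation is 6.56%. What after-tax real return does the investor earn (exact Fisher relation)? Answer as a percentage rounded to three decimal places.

-1.897%

After-tax nominal return = 5.34% × (1 − 0.15) = 4.5390%.
1 + r = 1.04539 / 1.06560 = 0.981034
After-tax real rate = 0.981034 − 1 → -1.897%.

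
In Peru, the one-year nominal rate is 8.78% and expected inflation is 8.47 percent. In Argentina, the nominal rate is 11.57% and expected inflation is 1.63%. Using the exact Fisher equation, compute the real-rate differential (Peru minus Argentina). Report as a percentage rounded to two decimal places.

Peru: (1 + 0.0878)/(1 + 0.0847) − 1 = 0.2858%
Argentina: (1 + 0.1157)/(1 + 0.0163) − 1 = 9.7806%
Differential = 0.2858% − 9.7806% = -9.4948% → -9.49%.

-9.49%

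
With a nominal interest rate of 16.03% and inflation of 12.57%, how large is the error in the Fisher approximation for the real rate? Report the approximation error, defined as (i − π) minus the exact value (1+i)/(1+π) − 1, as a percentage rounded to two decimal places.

Approximate: r ≈ 16.030% − 12.570% = 3.4600%
Exact: (1 + 0.1603)/(1 + 0.1257) − 1 = 3.0736%
Error = 3.4600% − 3.0736% = 0.3864% → 0.39%.

0.39%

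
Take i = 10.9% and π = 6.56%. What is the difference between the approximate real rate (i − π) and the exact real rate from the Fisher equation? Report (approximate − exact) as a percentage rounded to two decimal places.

0.27%

Approximate: r ≈ 10.900% − 6.560% = 4.3400%
Exact: (1 + 0.1090)/(1 + 0.0656) − 1 = 4.0728%
Error = 4.3400% − 4.0728% = 0.2672% → 0.27%.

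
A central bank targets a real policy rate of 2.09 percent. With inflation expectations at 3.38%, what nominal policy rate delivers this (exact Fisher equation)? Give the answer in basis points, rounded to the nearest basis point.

554 basis points

(1 + i) = (1 + r)(1 + π) = 1.02090 × 1.03380 = 1.05540642
i = 1.05540642 − 1, so the required nominal rate is 554 basis points.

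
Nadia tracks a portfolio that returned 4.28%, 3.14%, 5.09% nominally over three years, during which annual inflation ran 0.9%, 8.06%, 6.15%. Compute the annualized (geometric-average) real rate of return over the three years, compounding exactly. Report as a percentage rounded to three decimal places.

Compound the nominal returns: 1.0428 × 1.0314 × 1.0509 = 1.13028911.
Compound inflation: 1.0090 × 1.0806 × 1.0615 = 1.15738041.
Deflate: 1.13028911 / 1.15738041 = 0.97659257.
Annualized real rate = 0.97659257^(1/3) − 1 = -0.7864% → -0.786%.

-0.786%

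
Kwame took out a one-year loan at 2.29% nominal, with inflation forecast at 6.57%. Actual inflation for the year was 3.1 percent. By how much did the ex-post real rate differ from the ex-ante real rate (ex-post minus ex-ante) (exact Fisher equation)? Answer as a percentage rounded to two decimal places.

3.23%

Ex-ante: (1 + 0.0229)/(1 + 0.0657) − 1 = -4.0161%
Ex-post: (1 + 0.0229)/(1 + 0.0310) − 1 = -0.7856%
Difference (ex-post − ex-ante) = 3.2305% → 3.23%.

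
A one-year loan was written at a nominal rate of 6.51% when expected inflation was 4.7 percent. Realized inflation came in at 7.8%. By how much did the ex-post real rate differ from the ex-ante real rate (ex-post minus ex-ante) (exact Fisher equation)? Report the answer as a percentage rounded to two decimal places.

Ex-ante: (1 + 0.0651)/(1 + 0.0470) − 1 = 1.7287%
Ex-post: (1 + 0.0651)/(1 + 0.0780) − 1 = -1.1967%
Difference (ex-post − ex-ante) = -2.9254% → -2.93%.

-2.93%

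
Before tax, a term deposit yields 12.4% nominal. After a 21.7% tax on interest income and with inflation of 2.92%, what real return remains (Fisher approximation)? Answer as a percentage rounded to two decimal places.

After-tax nominal return = 12.4% × (1 − 0.217) = 9.7092%.
r ≈ 9.7092% − 2.92% → 6.79%.

6.79%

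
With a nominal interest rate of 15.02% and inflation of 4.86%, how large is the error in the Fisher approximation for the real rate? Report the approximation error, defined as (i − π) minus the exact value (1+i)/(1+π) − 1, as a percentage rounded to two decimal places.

0.47%

Approximate: r ≈ 15.020% − 4.860% = 10.1600%
Exact: (1 + 0.1502)/(1 + 0.0486) − 1 = 9.6891%
Error = 10.1600% − 9.6891% = 0.4709% → 0.47%.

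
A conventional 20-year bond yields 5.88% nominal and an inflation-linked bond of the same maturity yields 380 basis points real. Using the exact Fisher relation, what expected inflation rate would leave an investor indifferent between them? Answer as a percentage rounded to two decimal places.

2.00%

(1 + π) = (1 + i)/(1 + r) = 1.05880 / 1.03800 = 1.020039
Break-even inflation = 1.020039 − 1 → 2.00%.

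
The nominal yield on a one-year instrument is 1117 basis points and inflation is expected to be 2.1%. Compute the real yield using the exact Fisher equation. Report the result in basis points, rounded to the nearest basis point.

By the Fisher relation, 1 + r = (1 + i)/(1 + π).
1 + r = 1.11170 / 1.02100 = 1.088834
r = 1.088834 − 1 = 8.8834%, i.e. 888 basis points.

888 basis points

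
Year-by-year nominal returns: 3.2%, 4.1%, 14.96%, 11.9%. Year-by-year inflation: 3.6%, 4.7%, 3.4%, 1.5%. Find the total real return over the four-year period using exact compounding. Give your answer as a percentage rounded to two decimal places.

21.40%

Compound the nominal returns: 1.0320 × 1.0410 × 1.1496 × 1.1190 = 1.381998.
Compound inflation: 1.0360 × 1.0470 × 1.0340 × 1.0150 = 1.138395.
Deflate: 1.381998 / 1.138395 = 1.213988.
Total real return = 1.213988 − 1 → 21.40%.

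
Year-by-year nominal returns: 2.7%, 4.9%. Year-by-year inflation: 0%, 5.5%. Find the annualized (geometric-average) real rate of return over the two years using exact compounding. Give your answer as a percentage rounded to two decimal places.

Nominal growth factor = 1.0270 × 1.0490 = 1.07732300
Price-level growth factor = 1.0000 × 1.0550 = 1.05500000
Real growth factor = 1.07732300 / 1.05500000 = 1.02115924
Annualized real rate = 1.02115924^(1/2) − 1 = 1.0524% → 1.05%.

1.05%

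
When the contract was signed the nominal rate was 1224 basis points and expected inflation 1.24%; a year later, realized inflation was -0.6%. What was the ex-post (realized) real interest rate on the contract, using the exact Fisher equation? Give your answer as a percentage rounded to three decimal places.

Ex-post: (1 + 0.1224)/(1 − 0.0060) − 1 = 12.91751%
So the realized real rate is 12.918%.

12.918%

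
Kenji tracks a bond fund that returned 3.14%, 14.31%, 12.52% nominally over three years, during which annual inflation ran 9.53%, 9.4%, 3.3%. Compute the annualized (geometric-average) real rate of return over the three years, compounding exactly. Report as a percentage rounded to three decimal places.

Compound the nominal returns: 1.0314 × 1.1431 × 1.1252 = 1.32660331.
Compound inflation: 1.0953 × 1.0940 × 1.0330 = 1.23780072.
Deflate: 1.32660331 / 1.23780072 = 1.07174223.
Annualized real rate = 1.07174223^(1/3) − 1 = 2.3364% → 2.336%.

2.336%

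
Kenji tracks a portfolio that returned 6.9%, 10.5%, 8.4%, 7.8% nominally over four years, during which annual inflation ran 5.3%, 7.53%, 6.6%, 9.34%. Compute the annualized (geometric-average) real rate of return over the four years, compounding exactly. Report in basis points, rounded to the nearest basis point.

113 basis points

Compound the nominal returns: 1.0690 × 1.1050 × 1.0840 × 1.0780 = 1.38034621.
Compound inflation: 1.0530 × 1.0753 × 1.0660 × 1.0934 = 1.31975796.
Deflate: 1.38034621 / 1.31975796 = 1.04590860.
Annualized real rate = 1.04590860^(1/4) − 1 = 1.1285% → 113 basis points.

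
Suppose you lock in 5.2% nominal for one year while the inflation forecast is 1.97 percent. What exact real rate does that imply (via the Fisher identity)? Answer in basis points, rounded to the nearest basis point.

317 basis points

By the Fisher identity, 1 + r = (1 + i)/(1 + π).
1 + r = 1.05200 / 1.01970 = 1.031676
r = 1.031676 − 1 = 3.1676%, i.e. 317 basis points.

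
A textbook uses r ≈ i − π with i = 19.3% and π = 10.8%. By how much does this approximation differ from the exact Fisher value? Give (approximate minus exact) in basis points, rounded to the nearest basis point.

83 basis points

Approximate: r ≈ 19.300% − 10.800% = 8.5000%
Exact: (1 + 0.1930)/(1 + 0.1080) − 1 = 7.6715%
Error = 8.5000% − 7.6715% = 0.8285% → 83 basis points.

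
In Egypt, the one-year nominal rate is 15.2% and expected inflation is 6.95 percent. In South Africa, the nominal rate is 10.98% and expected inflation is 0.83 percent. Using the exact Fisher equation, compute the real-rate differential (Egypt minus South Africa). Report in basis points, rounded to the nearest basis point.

Egypt: (1 + 0.1520)/(1 + 0.0695) − 1 = 7.7139%
South Africa: (1 + 0.1098)/(1 + 0.0083) − 1 = 10.0664%
Differential = 7.7139% − 10.0664% = -2.3526% → -235 basis points.

-235 basis points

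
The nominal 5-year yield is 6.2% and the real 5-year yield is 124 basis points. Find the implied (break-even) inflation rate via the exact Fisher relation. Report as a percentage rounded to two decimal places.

4.90%

(1 + π) = (1 + i)/(1 + r) = 1.06200 / 1.01240 = 1.048992
Break-even inflation = 1.048992 − 1 → 4.90%.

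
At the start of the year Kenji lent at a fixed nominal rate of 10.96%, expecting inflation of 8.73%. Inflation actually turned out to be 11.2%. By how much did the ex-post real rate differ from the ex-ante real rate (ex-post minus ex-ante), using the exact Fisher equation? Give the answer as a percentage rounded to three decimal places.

Ex-ante: (1 + 0.1096)/(1 + 0.0873) − 1 = 2.0510%
Ex-post: (1 + 0.1096)/(1 + 0.1120) − 1 = -0.2158%
Difference (ex-post − ex-ante) = -2.2668% → -2.267%.

-2.267%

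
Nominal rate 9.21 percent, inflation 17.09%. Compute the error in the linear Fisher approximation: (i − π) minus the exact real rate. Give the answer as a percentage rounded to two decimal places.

-1.15%

Approximate: r ≈ 9.210% − 17.090% = -7.8800%
Exact: (1 + 0.0921)/(1 + 0.1709) − 1 = -6.7299%
Error = -7.8800% − (-6.7299%) = -1.1501% → -1.15%.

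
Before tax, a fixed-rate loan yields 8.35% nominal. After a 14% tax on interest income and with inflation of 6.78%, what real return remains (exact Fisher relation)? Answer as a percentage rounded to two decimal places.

0.38%

After-tax nominal return = 8.35% × (1 − 0.14) = 7.1810%.
1 + r = 1.07181 / 1.06780 = 1.003755
After-tax real rate = 1.003755 − 1 → 0.38%.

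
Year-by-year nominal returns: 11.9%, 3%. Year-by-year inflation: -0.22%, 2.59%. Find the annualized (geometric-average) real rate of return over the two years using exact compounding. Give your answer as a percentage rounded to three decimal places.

Nominal growth factor = 1.1190 × 1.0300 = 1.15257000
Price-level growth factor = 0.9978 × 1.0259 = 1.02364302
Real growth factor = 1.15257000 / 1.02364302 = 1.12594916
Annualized real rate = 1.12594916^(1/2) − 1 = 6.1108% → 6.111%.

6.111%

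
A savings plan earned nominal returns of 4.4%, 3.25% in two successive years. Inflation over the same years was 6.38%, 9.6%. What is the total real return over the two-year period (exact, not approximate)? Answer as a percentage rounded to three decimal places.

-7.547%

Compound the nominal returns: 1.0440 × 1.0325 = 1.077930.
Compound inflation: 1.0638 × 1.0960 = 1.165925.
Deflate: 1.077930 / 1.165925 = 0.924528.
Total real return = 0.924528 − 1 → -7.547%.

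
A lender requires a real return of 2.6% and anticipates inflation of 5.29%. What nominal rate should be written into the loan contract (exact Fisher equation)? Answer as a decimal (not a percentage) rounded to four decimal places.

0.0803

(1 + i) = (1 + r)(1 + π) = 1.02600 × 1.05290 = 1.0802754
i = 1.0802754 − 1, so the required nominal rate is 0.0803.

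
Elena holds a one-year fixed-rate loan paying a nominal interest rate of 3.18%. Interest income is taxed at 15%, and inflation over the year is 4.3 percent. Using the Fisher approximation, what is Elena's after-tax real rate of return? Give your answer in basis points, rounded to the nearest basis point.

-160 basis points

After-tax nominal return = 3.18% × (1 − 0.15) = 2.7030%.
r ≈ 2.7030% − 4.3% → -160 basis points.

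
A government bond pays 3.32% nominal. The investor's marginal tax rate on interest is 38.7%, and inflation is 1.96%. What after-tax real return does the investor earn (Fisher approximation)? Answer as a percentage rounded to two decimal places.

After-tax nominal return = 3.32% × (1 − 0.387) = 2.03516%.
r ≈ 2.03516% − 1.96% → 0.08%.

0.08%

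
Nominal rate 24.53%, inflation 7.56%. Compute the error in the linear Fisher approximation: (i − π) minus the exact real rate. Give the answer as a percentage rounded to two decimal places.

1.19%

Approximate: r ≈ 24.530% − 7.560% = 16.9700%
Exact: (1 + 0.2453)/(1 + 0.0756) − 1 = 15.7772%
Error = 16.9700% − 15.7772% = 1.1928% → 1.19%.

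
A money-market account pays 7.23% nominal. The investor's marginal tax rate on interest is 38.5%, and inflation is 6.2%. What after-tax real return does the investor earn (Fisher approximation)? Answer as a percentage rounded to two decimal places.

After-tax nominal return = 7.23% × (1 − 0.385) = 4.44645%.
r ≈ 4.44645% − 6.2% → -1.75%.

-1.75%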